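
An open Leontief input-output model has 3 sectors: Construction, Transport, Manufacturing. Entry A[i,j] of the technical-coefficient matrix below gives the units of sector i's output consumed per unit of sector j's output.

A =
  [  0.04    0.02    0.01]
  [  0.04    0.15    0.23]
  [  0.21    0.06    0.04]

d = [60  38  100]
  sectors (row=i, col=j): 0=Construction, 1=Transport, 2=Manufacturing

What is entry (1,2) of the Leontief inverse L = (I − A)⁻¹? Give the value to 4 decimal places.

Form M = I − A:
  [  0.96   -0.02   -0.01]
  [ -0.04    0.85   -0.23]
  [ -0.21   -0.06    0.96]
Leontief inverse L = M⁻¹:
  [  1.0465    0.0258    0.0171]
  [  0.1131    1.1995    0.2886]
  [  0.2360    0.0806    1.0634]
Total output x = L · d:
  x_0 = 1.0465·60 + 0.0258·38 + 0.0171·100 = 65.4793
  x_1 = 0.1131·60 + 1.1995·38 + 0.2886·100 = 81.2230
  x_2 = 0.2360·60 + 0.0806·38 + 1.0634·100 = 123.5667

L[1,2] = 0.2886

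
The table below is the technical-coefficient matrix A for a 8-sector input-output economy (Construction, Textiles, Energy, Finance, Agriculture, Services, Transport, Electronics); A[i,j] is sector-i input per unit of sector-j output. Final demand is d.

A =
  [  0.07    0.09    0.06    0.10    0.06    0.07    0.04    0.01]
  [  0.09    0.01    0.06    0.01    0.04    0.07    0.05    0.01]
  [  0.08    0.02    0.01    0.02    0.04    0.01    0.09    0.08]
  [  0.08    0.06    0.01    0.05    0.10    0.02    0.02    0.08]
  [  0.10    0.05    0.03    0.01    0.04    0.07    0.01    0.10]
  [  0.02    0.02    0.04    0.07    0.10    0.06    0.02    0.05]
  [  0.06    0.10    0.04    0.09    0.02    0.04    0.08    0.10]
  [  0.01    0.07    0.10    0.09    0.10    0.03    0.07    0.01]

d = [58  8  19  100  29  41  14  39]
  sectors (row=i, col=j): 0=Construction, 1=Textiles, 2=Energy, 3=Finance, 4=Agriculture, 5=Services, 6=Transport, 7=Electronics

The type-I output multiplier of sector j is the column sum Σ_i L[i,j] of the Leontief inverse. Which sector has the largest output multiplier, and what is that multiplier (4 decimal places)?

Form M = I − A:
  [  0.93   -0.09   -0.06   -0.10   -0.06   -0.07   -0.04   -0.01]
  [ -0.09    0.99   -0.06   -0.01   -0.04   -0.07   -0.05   -0.01]
  [ -0.08   -0.02    0.99   -0.02   -0.04   -0.01   -0.09   -0.08]
  [ -0.08   -0.06   -0.01    0.95   -0.10   -0.02   -0.02   -0.08]
  [ -0.10   -0.05   -0.03   -0.01    0.96   -0.07   -0.01   -0.10]
  [ -0.02   -0.02   -0.04   -0.07   -0.10    0.94   -0.02   -0.05]
  [ -0.06   -0.10   -0.04   -0.09   -0.02   -0.04    0.92   -0.10]
  [ -0.01   -0.07   -0.10   -0.09   -0.10   -0.03   -0.07    0.99]
Leontief inverse L = M⁻¹:
  [  1.1290    0.1331    0.0948    0.1443    0.1143    0.1117    0.0767    0.0570]
  [  0.1280    1.0430    0.0853    0.0458    0.0762    0.0995    0.0779    0.0430]
  [  0.1192    0.0607    1.0420    0.0612    0.0783    0.0404    0.1221    0.1133]
  [  0.1290    0.1007    0.0456    1.0899    0.1469    0.0576    0.0510    0.1170]
  [  0.1423    0.0882    0.0668    0.0531    1.0882    0.1061    0.0428    0.1316]
  [  0.0628    0.0536    0.0674    0.1034    0.1436    1.0909    0.0466    0.0893]
  [  0.1187    0.1509    0.0838    0.1433    0.0795    0.0825    1.1255    0.1470]
  [  0.0689    0.1116    0.1311    0.1286    0.1477    0.0671    0.1086    1.0622]
Total output x = L · d:
  x_0 = 1.1290·58 + 0.1331·8 + 0.0948·19 + 0.1443·100 + 0.1143·29 + 0.1117·41 + 0.0767·14 + 0.0570·39 = 93.9682
  x_1 = 0.1280·58 + 1.0430·8 + 0.0853·19 + 0.0458·100 + 0.0762·29 + 0.0995·41 + 0.0779·14 + 0.0430·39 = 31.0291
  x_2 = 0.1192·58 + 0.0607·8 + 1.0420·19 + 0.0612·100 + 0.0783·29 + 0.0404·41 + 0.1221·14 + 0.1133·39 = 43.3716
  x_3 = 0.1290·58 + 0.1007·8 + 0.0456·19 + 1.0899·100 + 0.1469·29 + 0.0576·41 + 0.0510·14 + 0.1170·39 = 130.0490
  x_4 = 0.1423·58 + 0.0882·8 + 0.0668·19 + 0.0531·100 + 1.0882·29 + 0.1061·41 + 0.0428·14 + 0.1316·39 = 57.1808
  x_5 = 0.0628·58 + 0.0536·8 + 0.0674·19 + 0.1034·100 + 0.1436·29 + 1.0909·41 + 0.0466·14 + 0.0893·39 = 68.7138
  x_6 = 0.1187·58 + 0.1509·8 + 0.0838·19 + 0.1433·100 + 0.0795·29 + 0.0825·41 + 1.1255·14 + 0.1470·39 = 51.1894
  x_7 = 0.0689·58 + 0.1116·8 + 0.1311·19 + 0.1286·100 + 0.1477·29 + 0.0671·41 + 0.1086·14 + 1.0622·39 = 70.2182
Output multipliers (column sums of L):
  Construction: 1.8978
  Textiles: 1.7419
  Energy: 1.6168
  Finance: 1.7697
  Agriculture: 1.8748
  Services: 1.6558
  Transport: 1.6511
  Electronics: 1.7603

Construction (1.8978)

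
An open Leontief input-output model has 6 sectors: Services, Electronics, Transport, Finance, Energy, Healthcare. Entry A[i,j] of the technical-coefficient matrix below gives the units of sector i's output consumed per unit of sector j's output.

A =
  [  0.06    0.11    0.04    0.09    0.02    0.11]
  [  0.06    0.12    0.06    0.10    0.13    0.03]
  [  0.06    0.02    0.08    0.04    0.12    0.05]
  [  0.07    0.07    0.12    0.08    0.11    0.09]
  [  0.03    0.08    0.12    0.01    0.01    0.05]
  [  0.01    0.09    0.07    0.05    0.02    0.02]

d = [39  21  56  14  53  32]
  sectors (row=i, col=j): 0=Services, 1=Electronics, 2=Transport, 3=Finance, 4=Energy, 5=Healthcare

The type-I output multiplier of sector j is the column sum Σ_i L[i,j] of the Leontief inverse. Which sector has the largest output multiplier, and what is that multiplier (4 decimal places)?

Transport (1.8223)

Form M = I − A:
  [  0.94   -0.11   -0.04   -0.09   -0.02   -0.11]
  [ -0.06    0.88   -0.06   -0.10   -0.13   -0.03]
  [ -0.06   -0.02    0.92   -0.04   -0.12   -0.05]
  [ -0.07   -0.07   -0.12    0.92   -0.11   -0.09]
  [ -0.03   -0.08   -0.12   -0.01    0.99   -0.05]
  [ -0.01   -0.09   -0.07   -0.05   -0.02    0.98]
Leontief inverse L = M⁻¹:
  [  1.0955    0.1724    0.0982    0.1391    0.0752    0.1499]
  [  0.1027    1.1898    0.1330    0.1515    0.1929    0.0785]
  [  0.0876    0.0652    1.1312    0.0711    0.1570    0.0841]
  [  0.1125    0.1384    0.1945    1.1309    0.1725    0.1394]
  [  0.0549    0.1170    0.1582    0.0405    1.0518    0.0752]
  [  0.0337    0.1251    0.1072    0.0789    0.0600    1.0438]
Total output x = L · d:
  x_0 = 1.0955·39 + 0.1724·21 + 0.0982·56 + 0.1391·14 + 0.0752·53 + 0.1499·32 = 62.5706
  x_1 = 0.1027·39 + 1.1898·21 + 0.1330·56 + 0.1515·14 + 0.1929·53 + 0.0785·32 = 51.2917
  x_2 = 0.0876·39 + 0.0652·21 + 1.1312·56 + 0.0711·14 + 0.1570·53 + 0.0841·32 = 80.1387
  x_3 = 0.1125·39 + 0.1384·21 + 0.1945·56 + 1.1309·14 + 0.1725·53 + 0.1394·32 = 47.6229
  x_4 = 0.0549·39 + 0.1170·21 + 0.1582·56 + 0.0405·14 + 1.0518·53 + 0.0752·32 = 72.1765
  x_5 = 0.0337·39 + 0.1251·21 + 0.1072·56 + 0.0789·14 + 0.0600·53 + 1.0438·32 = 47.6289
Output multipliers (column sums of L):
  Services: 1.4869
  Electronics: 1.8079
  Transport: 1.8223
  Finance: 1.6121
  Energy: 1.7093
  Healthcare: 1.5709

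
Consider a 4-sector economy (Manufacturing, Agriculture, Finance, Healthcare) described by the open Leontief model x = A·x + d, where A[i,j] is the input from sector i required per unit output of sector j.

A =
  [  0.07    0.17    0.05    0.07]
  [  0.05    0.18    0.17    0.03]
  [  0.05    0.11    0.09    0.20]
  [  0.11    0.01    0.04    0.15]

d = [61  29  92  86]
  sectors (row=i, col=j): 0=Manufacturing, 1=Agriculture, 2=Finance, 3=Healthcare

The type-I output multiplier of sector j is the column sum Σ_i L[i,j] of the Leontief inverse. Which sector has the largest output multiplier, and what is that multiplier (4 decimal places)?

Form M = I − A:
  [  0.93   -0.17   -0.05   -0.07]
  [ -0.05    0.82   -0.17   -0.03]
  [ -0.05   -0.11    0.91   -0.20]
  [ -0.11   -0.01   -0.04    0.85]
Leontief inverse L = M⁻¹:
  [  1.1096    0.2467    0.1126    0.1266]
  [  0.0950    1.2738    0.2481    0.1112]
  [  0.1053    0.1797    1.1508    0.2858]
  [  0.1497    0.0554    0.0716    1.2076]
Total output x = L · d:
  x_0 = 1.1096·61 + 0.2467·29 + 0.1126·92 + 0.1266·86 = 96.0827
  x_1 = 0.0950·61 + 1.2738·29 + 0.2481·92 + 0.1112·86 = 75.1160
  x_2 = 0.1053·61 + 0.1797·29 + 1.1508·92 + 0.2858·86 = 142.0913
  x_3 = 0.1497·61 + 0.0554·29 + 0.0716·92 + 1.2076·86 = 121.1811
Output multipliers (column sums of L):
  Manufacturing: 1.4595
  Agriculture: 1.7556
  Finance: 1.5832
  Healthcare: 1.7311

Agriculture (1.7556)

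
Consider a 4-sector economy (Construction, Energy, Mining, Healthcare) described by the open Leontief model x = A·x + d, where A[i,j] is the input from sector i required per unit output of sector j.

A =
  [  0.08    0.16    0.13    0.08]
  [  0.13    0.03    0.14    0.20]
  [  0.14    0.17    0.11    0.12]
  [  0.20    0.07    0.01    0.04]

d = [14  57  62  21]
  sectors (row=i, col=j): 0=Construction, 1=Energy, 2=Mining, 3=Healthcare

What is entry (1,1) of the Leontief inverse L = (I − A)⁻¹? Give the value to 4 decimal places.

Form M = I − A:
  [  0.92   -0.16   -0.13   -0.08]
  [ -0.13    0.97   -0.14   -0.20]
  [ -0.14   -0.17    0.89   -0.12]
  [ -0.20   -0.07   -0.01    0.96]
Leontief inverse L = M⁻¹:
  [  1.1933    0.2474    0.2152    0.1779]
  [  0.2550    1.1318    0.2185    0.2843]
  [  0.2728    0.2736    1.2091    0.2309]
  [  0.2700    0.1369    0.0734    1.1019]
Total output x = L · d:
  x_0 = 1.1933·14 + 0.2474·57 + 0.2152·62 + 0.1779·21 = 47.8877
  x_1 = 0.2550·14 + 1.1318·57 + 0.2185·62 + 0.2843·21 = 87.5992
  x_2 = 0.2728·14 + 0.2736·57 + 1.2091·62 + 0.2309·21 = 99.2234
  x_3 = 0.2700·14 + 0.1369·57 + 0.0734·62 + 1.1019·21 = 39.2726

L[1,1] = 1.1318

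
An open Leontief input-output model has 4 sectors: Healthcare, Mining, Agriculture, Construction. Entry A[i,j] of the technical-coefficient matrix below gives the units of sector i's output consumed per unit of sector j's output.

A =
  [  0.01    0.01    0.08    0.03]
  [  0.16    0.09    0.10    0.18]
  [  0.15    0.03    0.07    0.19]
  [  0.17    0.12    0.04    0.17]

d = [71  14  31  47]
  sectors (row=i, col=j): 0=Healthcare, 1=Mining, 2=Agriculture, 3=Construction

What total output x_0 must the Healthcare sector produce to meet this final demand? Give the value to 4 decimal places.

80.0555

Form M = I − A:
  [  0.99   -0.01   -0.08   -0.03]
  [ -0.16    0.91   -0.10   -0.18]
  [ -0.15   -0.03    0.93   -0.19]
  [ -0.17   -0.12   -0.04    0.83]
Leontief inverse L = M⁻¹:
  [  1.0392    0.0230    0.0946    0.0642]
  [  0.2596    1.1457    0.1582    0.2941]
  [  0.2294    0.0762    1.1152    0.2801]
  [  0.2614    0.1740    0.0960    1.2740]
Total output x = L · d:
  x_0 = 1.0392·71 + 0.0230·14 + 0.0946·31 + 0.0642·47 = 80.0555
  x_1 = 0.2596·71 + 1.1457·14 + 0.1582·31 + 0.2941·47 = 53.1994
  x_2 = 0.2294·71 + 0.0762·14 + 1.1152·31 + 0.2801·47 = 65.0927
  x_3 = 0.2614·71 + 0.1740·14 + 0.0960·31 + 1.2740·47 = 83.8519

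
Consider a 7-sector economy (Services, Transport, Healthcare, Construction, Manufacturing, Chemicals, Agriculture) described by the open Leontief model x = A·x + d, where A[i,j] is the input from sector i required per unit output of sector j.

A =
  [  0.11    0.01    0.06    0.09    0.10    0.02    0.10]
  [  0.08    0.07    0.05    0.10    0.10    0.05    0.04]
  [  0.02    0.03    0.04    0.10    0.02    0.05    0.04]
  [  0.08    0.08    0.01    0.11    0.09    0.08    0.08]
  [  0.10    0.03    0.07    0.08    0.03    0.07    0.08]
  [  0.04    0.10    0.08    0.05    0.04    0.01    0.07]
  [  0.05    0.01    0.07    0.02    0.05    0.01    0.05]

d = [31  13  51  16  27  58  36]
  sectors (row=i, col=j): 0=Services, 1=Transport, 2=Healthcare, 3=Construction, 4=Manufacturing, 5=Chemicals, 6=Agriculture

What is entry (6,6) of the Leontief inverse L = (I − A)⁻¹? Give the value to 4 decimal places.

Form M = I − A:
  [  0.89   -0.01   -0.06   -0.09   -0.10   -0.02   -0.10]
  [ -0.08    0.93   -0.05   -0.10   -0.10   -0.05   -0.04]
  [ -0.02   -0.03    0.96   -0.10   -0.02   -0.05   -0.04]
  [ -0.08   -0.08   -0.01    0.89   -0.09   -0.08   -0.08]
  [ -0.10   -0.03   -0.07   -0.08    0.97   -0.07   -0.08]
  [ -0.04   -0.10   -0.08   -0.05   -0.04    0.99   -0.07]
  [ -0.05   -0.01   -0.07   -0.02   -0.05   -0.01    0.95]
Leontief inverse L = M⁻¹:
  [  1.1723    0.0420    0.1045    0.1554    0.1523    0.0560    0.1596]
  [  0.1445    1.1104    0.0948    0.1713    0.1561    0.0897    0.1001]
  [  0.0555    0.0577    1.0652    0.1425    0.0538    0.0739    0.0751]
  [  0.1495    0.1247    0.0598    1.1831    0.1517    0.1201    0.1448]
  [  0.1544    0.0645    0.1114    0.1412    1.0800    0.1011    0.1339]
  [  0.0859    0.1292    0.1140    0.1044    0.0828    1.0395    0.1116]
  [  0.0795    0.0255    0.0933    0.0539    0.0745    0.0281    1.0789]
Total output x = L · d:
  x_0 = 1.1723·31 + 0.0420·13 + 0.1045·51 + 0.1554·16 + 0.1523·27 + 0.0560·58 + 0.1596·36 = 57.8096
  x_1 = 0.1445·31 + 1.1104·13 + 0.0948·51 + 0.1713·16 + 0.1561·27 + 0.0897·58 + 0.1001·36 = 39.5132
  x_2 = 0.0555·31 + 0.0577·13 + 1.0652·51 + 0.1425·16 + 0.0538·27 + 0.0739·58 + 0.0751·36 = 67.5158
  x_3 = 0.1495·31 + 0.1247·13 + 0.0598·51 + 1.1831·16 + 0.1517·27 + 0.1201·58 + 0.1448·36 = 44.5058
  x_4 = 0.1544·31 + 0.0645·13 + 0.1114·51 + 0.1412·16 + 1.0800·27 + 0.1011·58 + 0.1339·36 = 53.4136
  x_5 = 0.0859·31 + 0.1292·13 + 0.1140·51 + 0.1044·16 + 0.0828·27 + 1.0395·58 + 0.1116·36 = 78.3736
  x_6 = 0.0795·31 + 0.0255·13 + 0.0933·51 + 0.0539·16 + 0.0745·27 + 0.0281·58 + 1.0789·36 = 50.9013

L[6,6] = 1.0789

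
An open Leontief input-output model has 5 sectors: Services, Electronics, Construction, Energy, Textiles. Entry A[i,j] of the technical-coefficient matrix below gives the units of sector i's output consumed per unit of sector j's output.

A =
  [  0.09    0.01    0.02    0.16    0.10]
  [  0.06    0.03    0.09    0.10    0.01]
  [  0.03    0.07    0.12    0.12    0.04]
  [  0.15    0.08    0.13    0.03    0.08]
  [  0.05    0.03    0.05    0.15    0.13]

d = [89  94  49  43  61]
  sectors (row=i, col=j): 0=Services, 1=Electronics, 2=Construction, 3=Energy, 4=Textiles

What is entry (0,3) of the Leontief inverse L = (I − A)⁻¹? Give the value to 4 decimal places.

L[0,3] = 0.2272

Form M = I − A:
  [  0.91   -0.01   -0.02   -0.16   -0.10]
  [ -0.06    0.97   -0.09   -0.10   -0.01]
  [ -0.03   -0.07    0.88   -0.12   -0.04]
  [ -0.15   -0.08   -0.13    0.97   -0.08]
  [ -0.05   -0.03   -0.05   -0.15    0.87]
Leontief inverse L = M⁻¹:
  [  1.1500    0.0407    0.0728    0.2272    0.1569]
  [  0.1010    1.0553    0.1347    0.1489    0.0436]
  [  0.0803    0.1036    1.1804    0.1826    0.0815]
  [  0.2060    0.1125    0.1896    1.1211    0.1368]
  [  0.1097    0.0641    0.1094    0.2220    1.1882]
Total output x = L · d:
  x_0 = 1.1500·89 + 0.0407·94 + 0.0728·49 + 0.2272·43 + 0.1569·61 = 129.0834
  x_1 = 0.1010·89 + 1.0553·94 + 0.1347·49 + 0.1489·43 + 0.0436·61 = 123.8457
  x_2 = 0.0803·89 + 0.1036·94 + 1.1804·49 + 0.1826·43 + 0.0815·61 = 87.5434
  x_3 = 0.2060·89 + 0.1125·94 + 0.1896·49 + 1.1211·43 + 0.1368·61 = 94.7469
  x_4 = 0.1097·89 + 0.0641·94 + 0.1094·49 + 0.2220·43 + 1.1882·61 = 103.1710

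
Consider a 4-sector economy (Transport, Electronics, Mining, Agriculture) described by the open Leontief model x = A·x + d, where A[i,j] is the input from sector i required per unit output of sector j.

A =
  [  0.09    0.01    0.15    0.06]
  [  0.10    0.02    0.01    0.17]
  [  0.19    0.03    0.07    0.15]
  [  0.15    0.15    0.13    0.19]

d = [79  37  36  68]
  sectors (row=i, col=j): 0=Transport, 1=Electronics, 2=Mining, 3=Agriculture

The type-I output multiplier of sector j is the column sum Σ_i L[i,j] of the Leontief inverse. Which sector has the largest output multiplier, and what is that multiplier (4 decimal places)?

Agriculture (1.9810)

Form M = I − A:
  [  0.91   -0.01   -0.15   -0.06]
  [ -0.10    0.98   -0.01   -0.17]
  [ -0.19   -0.03    0.93   -0.15]
  [ -0.15   -0.15   -0.13    0.81]
Leontief inverse L = M⁻¹:
  [  1.1684    0.0386    0.2075    0.1331]
  [  0.1734    1.0627    0.0743    0.2496]
  [  0.2919    0.0771    1.1585    0.2523]
  [  0.2953    0.2163    0.2381    1.3459]
Total output x = L · d:
  x_0 = 1.1684·79 + 0.0386·37 + 0.2075·36 + 0.1331·68 = 110.2518
  x_1 = 0.1734·79 + 1.0627·37 + 0.0743·36 + 0.2496·68 = 72.6696
  x_2 = 0.2919·79 + 0.0771·37 + 1.1585·36 + 0.2523·68 = 84.7770
  x_3 = 0.2953·79 + 0.2163·37 + 0.2381·36 + 1.3459·68 = 131.4311
Output multipliers (column sums of L):
  Transport: 1.9291
  Electronics: 1.3947
  Mining: 1.6783
  Agriculture: 1.9810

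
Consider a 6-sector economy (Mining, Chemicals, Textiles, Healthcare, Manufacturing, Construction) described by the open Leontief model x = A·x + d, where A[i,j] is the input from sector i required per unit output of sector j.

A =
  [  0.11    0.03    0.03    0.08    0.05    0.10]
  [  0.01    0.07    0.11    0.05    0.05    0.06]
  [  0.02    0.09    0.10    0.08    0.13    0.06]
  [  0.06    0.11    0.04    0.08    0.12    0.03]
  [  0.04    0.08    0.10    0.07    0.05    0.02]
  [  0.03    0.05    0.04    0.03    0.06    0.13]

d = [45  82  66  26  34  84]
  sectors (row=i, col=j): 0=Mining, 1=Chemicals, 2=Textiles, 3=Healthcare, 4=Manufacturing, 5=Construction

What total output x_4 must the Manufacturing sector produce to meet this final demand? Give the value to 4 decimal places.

67.9329

Form M = I − A:
  [  0.89   -0.03   -0.03   -0.08   -0.05   -0.10]
  [ -0.01    0.93   -0.11   -0.05   -0.05   -0.06]
  [ -0.02   -0.09    0.90   -0.08   -0.13   -0.06]
  [ -0.06   -0.11   -0.04    0.92   -0.12   -0.03]
  [ -0.04   -0.08   -0.10   -0.07    0.95   -0.02]
  [ -0.03   -0.05   -0.04   -0.03   -0.06    0.87]
Leontief inverse L = M⁻¹:
  [  1.1436    0.0745    0.0702    0.1219    0.0985    0.1479]
  [  0.0296    1.1154    0.1565    0.0875    0.0988    0.0964]
  [  0.0490    0.1520    1.1633    0.1318    0.1931    0.1053]
  [  0.0902    0.1643    0.0956    1.1276    0.1734    0.0712]
  [  0.0635    0.1270    0.1473    0.1108    1.1003    0.0553]
  [  0.0509    0.0881    0.0784    0.0618    0.0998    1.1712]
Total output x = L · d:
  x_0 = 1.1436·45 + 0.0745·82 + 0.0702·66 + 0.1219·26 + 0.0985·34 + 0.1479·84 = 81.1457
  x_1 = 0.0296·45 + 1.1154·82 + 0.1565·66 + 0.0875·26 + 0.0988·34 + 0.0964·84 = 116.8547
  x_2 = 0.0490·45 + 0.1520·82 + 1.1633·66 + 0.1318·26 + 0.1931·34 + 0.1053·84 = 110.2860
  x_3 = 0.0902·45 + 0.1643·82 + 0.0956·66 + 1.1276·26 + 0.1734·34 + 0.0712·84 = 65.0305
  x_4 = 0.0635·45 + 0.1270·82 + 0.1473·66 + 0.1108·26 + 1.1003·34 + 0.0553·84 = 67.9329
  x_5 = 0.0509·45 + 0.0881·82 + 0.0784·66 + 0.0618·26 + 0.0998·34 + 1.1712·84 = 118.0637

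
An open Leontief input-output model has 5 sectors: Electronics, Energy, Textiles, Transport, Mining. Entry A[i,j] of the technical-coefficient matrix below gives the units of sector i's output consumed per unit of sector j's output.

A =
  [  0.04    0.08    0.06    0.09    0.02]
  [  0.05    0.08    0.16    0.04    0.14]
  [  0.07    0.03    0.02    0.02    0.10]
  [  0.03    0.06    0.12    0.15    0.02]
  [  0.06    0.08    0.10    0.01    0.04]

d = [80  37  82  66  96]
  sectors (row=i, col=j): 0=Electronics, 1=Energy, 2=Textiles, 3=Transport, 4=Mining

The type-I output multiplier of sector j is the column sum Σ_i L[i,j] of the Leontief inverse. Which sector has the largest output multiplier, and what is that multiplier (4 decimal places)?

Form M = I − A:
  [  0.96   -0.08   -0.06   -0.09   -0.02]
  [ -0.05    0.92   -0.16   -0.04   -0.14]
  [ -0.07   -0.03    0.98   -0.02   -0.10]
  [ -0.03   -0.06   -0.12    0.85   -0.02]
  [ -0.06   -0.08   -0.10   -0.01    0.96]
Leontief inverse L = M⁻¹:
  [  1.0617    0.1080    0.1026    0.1205    0.0511]
  [  0.0883    1.1227    0.2166    0.0695    0.1896]
  [  0.0882    0.0549    1.0517    0.0381    0.1202]
  [  0.0581    0.0933    0.1706    1.1917    0.0574]
  [  0.0835    0.1070    0.1358    0.0297    1.0738]
Total output x = L · d:
  x_0 = 1.0617·80 + 0.1080·37 + 0.1026·82 + 0.1205·66 + 0.0511·96 = 110.2023
  x_1 = 0.0883·80 + 1.1227·37 + 0.2166·82 + 0.0695·66 + 0.1896·96 = 89.1479
  x_2 = 0.0882·80 + 0.0549·37 + 1.0517·82 + 0.0381·66 + 0.1202·96 = 109.3831
  x_3 = 0.0581·80 + 0.0933·37 + 0.1706·82 + 1.1917·66 + 0.0574·96 = 106.2556
  x_4 = 0.0835·80 + 0.1070·37 + 0.1358·82 + 0.0297·66 + 1.0738·96 = 126.8175
Output multipliers (column sums of L):
  Electronics: 1.3799
  Energy: 1.4859
  Textiles: 1.6772
  Transport: 1.4495
  Mining: 1.4920

Textiles (1.6772)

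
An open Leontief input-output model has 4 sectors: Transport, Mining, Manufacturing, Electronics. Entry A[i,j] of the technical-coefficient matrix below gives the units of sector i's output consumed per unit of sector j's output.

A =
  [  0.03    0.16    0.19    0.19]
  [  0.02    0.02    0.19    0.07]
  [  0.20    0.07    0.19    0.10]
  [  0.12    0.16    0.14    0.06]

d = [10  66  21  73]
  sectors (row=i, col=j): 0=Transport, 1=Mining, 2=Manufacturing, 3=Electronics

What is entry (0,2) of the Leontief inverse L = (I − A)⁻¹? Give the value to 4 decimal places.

Form M = I − A:
  [  0.97   -0.16   -0.19   -0.19]
  [ -0.02    0.98   -0.19   -0.07]
  [ -0.20   -0.07    0.81   -0.10]
  [ -0.12   -0.16   -0.14    0.94]
Leontief inverse L = M⁻¹:
  [  1.1515    0.2632    0.3825    0.2930]
  [  0.1005    1.0799    0.2998    0.1326]
  [  0.3191    0.1886    1.3929    0.2267]
  [  0.2116    0.2455    0.3073    1.1576]
Total output x = L · d:
  x_0 = 1.1515·10 + 0.2632·66 + 0.3825·21 + 0.2930·73 = 58.3058
  x_1 = 0.1005·10 + 1.0799·66 + 0.2998·21 + 0.1326·73 = 88.2541
  x_2 = 0.3191·10 + 0.1886·66 + 1.3929·21 + 0.2267·73 = 61.4401
  x_3 = 0.2116·10 + 0.2455·66 + 0.3073·21 + 1.1576·73 = 109.2755

L[0,2] = 0.3825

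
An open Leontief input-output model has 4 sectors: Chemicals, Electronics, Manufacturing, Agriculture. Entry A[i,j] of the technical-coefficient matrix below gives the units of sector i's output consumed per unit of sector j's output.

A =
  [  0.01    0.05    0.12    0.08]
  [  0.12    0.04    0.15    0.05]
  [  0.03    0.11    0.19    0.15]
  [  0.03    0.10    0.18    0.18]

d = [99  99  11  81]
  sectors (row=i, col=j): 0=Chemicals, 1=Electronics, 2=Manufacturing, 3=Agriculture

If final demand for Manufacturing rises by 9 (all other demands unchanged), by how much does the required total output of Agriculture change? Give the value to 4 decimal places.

Form M = I − A:
  [  0.99   -0.05   -0.12   -0.08]
  [ -0.12    0.96   -0.15   -0.05]
  [ -0.03   -0.11    0.81   -0.15]
  [ -0.03   -0.10   -0.18    0.82]
Leontief inverse L = M⁻¹:
  [  1.0317    0.0917    0.2016    0.1431]
  [  0.1437    1.0912    0.2515    0.1266]
  [  0.0708    0.1843    1.3376    0.2628]
  [  0.0708    0.1769    0.3317    1.2979]
Total output x = L · d:
  x_0 = 1.0317·99 + 0.0917·99 + 0.2016·11 + 0.1431·81 = 125.0296
  x_1 = 0.1437·99 + 1.0912·99 + 0.2515·11 + 0.1266·81 = 135.2692
  x_2 = 0.0708·99 + 0.1843·99 + 1.3376·11 + 0.2628·81 = 61.2660
  x_3 = 0.0708·99 + 0.1769·99 + 0.3317·11 + 1.2979·81 = 133.2996
Δx_3 = L[3,2] · Δd_2 = 0.3317 · 9 = 2.9850

2.9850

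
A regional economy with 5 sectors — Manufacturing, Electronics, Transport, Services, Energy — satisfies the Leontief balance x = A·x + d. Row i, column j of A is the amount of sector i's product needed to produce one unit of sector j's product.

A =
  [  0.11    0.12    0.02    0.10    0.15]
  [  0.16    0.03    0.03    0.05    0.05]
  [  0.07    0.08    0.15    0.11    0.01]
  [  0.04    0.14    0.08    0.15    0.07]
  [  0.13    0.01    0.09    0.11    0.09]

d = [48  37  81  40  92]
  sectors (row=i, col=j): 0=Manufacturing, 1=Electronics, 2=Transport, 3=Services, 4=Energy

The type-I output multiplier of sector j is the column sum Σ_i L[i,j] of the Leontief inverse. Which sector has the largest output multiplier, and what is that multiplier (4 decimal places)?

Form M = I − A:
  [  0.89   -0.12   -0.02   -0.10   -0.15]
  [ -0.16    0.97   -0.03   -0.05   -0.05]
  [ -0.07   -0.08    0.85   -0.11   -0.01]
  [ -0.04   -0.14   -0.08    0.85   -0.07]
  [ -0.13   -0.01   -0.09   -0.11    0.91]
Leontief inverse L = M⁻¹:
  [  1.2043    0.1853    0.0766    0.1915    0.2243]
  [  0.2197    1.0806    0.0649    0.1114    0.1049]
  [  0.1381    0.1446    1.2088    0.1888    0.0585]
  [  0.1226    0.2067    0.1403    1.2378    0.1283]
  [  0.2029    0.0776    0.1482    0.1969    1.1534]
Total output x = L · d:
  x_0 = 1.2043·48 + 0.1853·37 + 0.0766·81 + 0.1915·40 + 0.2243·92 = 99.1622
  x_1 = 0.2197·48 + 1.0806·37 + 0.0649·81 + 0.1114·40 + 0.1049·92 = 69.8880
  x_2 = 0.1381·48 + 0.1446·37 + 1.2088·81 + 0.1888·40 + 0.0585·92 = 122.8254
  x_3 = 0.1226·48 + 0.2067·37 + 0.1403·81 + 1.2378·40 + 0.1283·92 = 86.2105
  x_4 = 0.2029·48 + 0.0776·37 + 0.1482·81 + 0.1969·40 + 1.1534·92 = 138.6015
Output multipliers (column sums of L):
  Manufacturing: 1.8876
  Electronics: 1.6948
  Transport: 1.6388
  Services: 1.9263
  Energy: 1.6694

Services (1.9263)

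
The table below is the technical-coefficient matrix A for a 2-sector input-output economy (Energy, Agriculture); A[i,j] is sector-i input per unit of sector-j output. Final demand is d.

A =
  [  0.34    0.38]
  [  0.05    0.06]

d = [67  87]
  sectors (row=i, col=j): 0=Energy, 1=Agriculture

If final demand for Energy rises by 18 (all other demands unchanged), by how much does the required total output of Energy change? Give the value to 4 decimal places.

28.1344

Form M = I − A:
  [  0.66   -0.38]
  [ -0.05    0.94]
Leontief inverse L = M⁻¹:
  [  1.5630    0.6319]
  [  0.0831    1.0974]
Total output x = L · d:
  x_0 = 1.5630·67 + 0.6319·87 = 159.6940
  x_1 = 0.0831·67 + 1.0974·87 = 101.0476
Δx_0 = L[0,0] · Δd_0 = 1.5630 · 18 = 28.1344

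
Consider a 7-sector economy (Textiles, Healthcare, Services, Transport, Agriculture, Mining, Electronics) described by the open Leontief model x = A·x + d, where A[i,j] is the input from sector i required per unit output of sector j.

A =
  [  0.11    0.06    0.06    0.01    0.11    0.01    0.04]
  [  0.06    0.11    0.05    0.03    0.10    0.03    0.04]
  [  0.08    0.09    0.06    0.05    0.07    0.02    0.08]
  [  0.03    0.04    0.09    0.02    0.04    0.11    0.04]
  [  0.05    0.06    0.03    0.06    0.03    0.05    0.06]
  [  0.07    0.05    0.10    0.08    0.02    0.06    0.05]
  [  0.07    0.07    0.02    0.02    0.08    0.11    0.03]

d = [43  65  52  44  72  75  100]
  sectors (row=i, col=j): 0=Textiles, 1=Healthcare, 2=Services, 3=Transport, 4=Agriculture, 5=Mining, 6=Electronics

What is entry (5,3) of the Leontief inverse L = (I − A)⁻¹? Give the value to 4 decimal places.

Form M = I − A:
  [  0.89   -0.06   -0.06   -0.01   -0.11   -0.01   -0.04]
  [ -0.06    0.89   -0.05   -0.03   -0.10   -0.03   -0.04]
  [ -0.08   -0.09    0.94   -0.05   -0.07   -0.02   -0.08]
  [ -0.03   -0.04   -0.09    0.98   -0.04   -0.11   -0.04]
  [ -0.05   -0.06   -0.03   -0.06    0.97   -0.05   -0.06]
  [ -0.07   -0.05   -0.10   -0.08   -0.02    0.94   -0.05]
  [ -0.07   -0.07   -0.02   -0.02   -0.08   -0.11    0.97]
Leontief inverse L = M⁻¹:
  [  1.1580    0.1076    0.0936    0.0342    0.1574    0.0387    0.0730]
  [  0.1072    1.1616    0.0871    0.0568    0.1480    0.0633    0.0743]
  [  0.1318    0.1442    1.0999    0.0766    0.1231    0.0585    0.1159]
  [  0.0738    0.0840    0.1286    1.0481    0.0784    0.1415    0.0725]
  [  0.0884    0.0994    0.0633    0.0810    1.0679    0.0819    0.0866]
  [  0.1203    0.1006    0.1441    0.1072    0.0686    1.0977    0.0862]
  [  0.1165    0.1159    0.0599    0.0486    0.1220    0.1427    1.0624]
Total output x = L · d:
  x_0 = 1.1580·43 + 0.1076·65 + 0.0936·52 + 0.0342·44 + 0.1574·72 + 0.0387·75 + 0.0730·100 = 84.6988
  x_1 = 0.1072·43 + 1.1616·65 + 0.0871·52 + 0.0568·44 + 0.1480·72 + 0.0633·75 + 0.0743·100 = 109.9647
  x_2 = 0.1318·43 + 0.1442·65 + 1.0999·52 + 0.0766·44 + 0.1231·72 + 0.0585·75 + 0.1159·100 = 100.4414
  x_3 = 0.0738·43 + 0.0840·65 + 0.1286·52 + 1.0481·44 + 0.0784·72 + 0.1415·75 + 0.0725·100 = 84.9505
  x_4 = 0.0884·43 + 0.0994·65 + 0.0633·52 + 0.0810·44 + 1.0679·72 + 0.0819·75 + 0.0866·100 = 108.8092
  x_5 = 0.1203·43 + 0.1006·65 + 0.1441·52 + 0.1072·44 + 0.0686·72 + 1.0977·75 + 0.0862·100 = 119.8082
  x_6 = 0.1165·43 + 0.1159·65 + 0.0599·52 + 0.0486·44 + 0.1220·72 + 0.1427·75 + 1.0624·100 = 143.5236

L[5,3] = 0.1072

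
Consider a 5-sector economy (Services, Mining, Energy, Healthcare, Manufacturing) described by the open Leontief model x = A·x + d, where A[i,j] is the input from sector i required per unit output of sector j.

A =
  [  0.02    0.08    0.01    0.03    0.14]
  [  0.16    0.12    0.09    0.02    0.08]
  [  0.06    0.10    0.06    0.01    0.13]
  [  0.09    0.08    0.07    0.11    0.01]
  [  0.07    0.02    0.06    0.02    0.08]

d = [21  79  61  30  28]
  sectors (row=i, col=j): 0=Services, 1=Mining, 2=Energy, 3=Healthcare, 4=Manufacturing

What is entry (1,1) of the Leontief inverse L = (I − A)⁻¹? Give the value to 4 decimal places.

L[1,1] = 1.1774

Form M = I − A:
  [  0.98   -0.08   -0.01   -0.03   -0.14]
  [ -0.16    0.88   -0.09   -0.02   -0.08]
  [ -0.06   -0.10    0.94   -0.01   -0.13]
  [ -0.09   -0.08   -0.07    0.89   -0.01]
  [ -0.07   -0.02   -0.06   -0.02    0.92]
Leontief inverse L = M⁻¹:
  [  1.0567    0.1080    0.0360    0.0424    0.1757]
  [  0.2145    1.1774    0.1277    0.0386    0.1535]
  [  0.1048    0.1398    1.0917    0.0230    0.1826]
  [  0.1355    0.1283    0.1019    1.1335    0.0585]
  [  0.0948    0.0457    0.0789    0.0302    1.1168]
Total output x = L · d:
  x_0 = 1.0567·21 + 0.1080·79 + 0.0360·61 + 0.0424·30 + 0.1757·28 = 39.1080
  x_1 = 0.2145·21 + 1.1774·79 + 0.1277·61 + 0.0386·30 + 0.1535·28 = 110.7612
  x_2 = 0.1048·21 + 0.1398·79 + 1.0917·61 + 0.0230·30 + 0.1826·28 = 85.6472
  x_3 = 0.1355·21 + 0.1283·79 + 0.1019·61 + 1.1335·30 + 0.0585·28 = 54.8336
  x_4 = 0.0948·21 + 0.0457·79 + 0.0789·61 + 0.0302·30 + 1.1168·28 = 42.5960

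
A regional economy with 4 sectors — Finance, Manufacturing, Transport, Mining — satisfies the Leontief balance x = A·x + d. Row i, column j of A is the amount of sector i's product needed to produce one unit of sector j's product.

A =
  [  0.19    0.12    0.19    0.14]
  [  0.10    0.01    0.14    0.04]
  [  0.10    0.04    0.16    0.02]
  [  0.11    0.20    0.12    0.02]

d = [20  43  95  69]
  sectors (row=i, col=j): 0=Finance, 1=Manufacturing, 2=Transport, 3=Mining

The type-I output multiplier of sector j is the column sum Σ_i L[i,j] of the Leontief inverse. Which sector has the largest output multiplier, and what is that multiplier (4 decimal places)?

Form M = I − A:
  [  0.81   -0.12   -0.19   -0.14]
  [ -0.10    0.99   -0.14   -0.04]
  [ -0.10   -0.04    0.84   -0.02]
  [ -0.11   -0.20   -0.12    0.98]
Leontief inverse L = M⁻¹:
  [  1.3351    0.2186    0.3680    0.2072]
  [  0.1674    1.0539    0.2237    0.0715]
  [  0.1718    0.0821    1.2507    0.0534]
  [  0.2051    0.2497    0.2401    1.0648]
Total output x = L · d:
  x_0 = 1.3351·20 + 0.2186·43 + 0.3680·95 + 0.2072·69 = 85.3552
  x_1 = 0.1674·20 + 1.0539·43 + 0.2237·95 + 0.0715·69 = 74.8541
  x_2 = 0.1718·20 + 0.0821·43 + 1.2507·95 + 0.0534·69 = 129.4667
  x_3 = 0.2051·20 + 0.2497·43 + 0.2401·95 + 1.0648·69 = 111.1183
Output multipliers (column sums of L):
  Finance: 1.8794
  Manufacturing: 1.6042
  Transport: 2.0825
  Mining: 1.3969

Transport (2.0825)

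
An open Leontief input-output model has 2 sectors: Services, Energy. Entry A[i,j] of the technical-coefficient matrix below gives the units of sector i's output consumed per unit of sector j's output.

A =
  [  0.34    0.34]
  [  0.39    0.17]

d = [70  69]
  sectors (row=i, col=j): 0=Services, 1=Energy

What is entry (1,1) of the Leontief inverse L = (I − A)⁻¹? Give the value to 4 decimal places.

L[1,1] = 1.5896

Form M = I − A:
  [  0.66   -0.34]
  [ -0.39    0.83]
Leontief inverse L = M⁻¹:
  [  1.9990    0.8189]
  [  0.9393    1.5896]
Total output x = L · d:
  x_0 = 1.9990·70 + 0.8189·69 = 196.4355
  x_1 = 0.9393·70 + 1.5896·69 = 175.4335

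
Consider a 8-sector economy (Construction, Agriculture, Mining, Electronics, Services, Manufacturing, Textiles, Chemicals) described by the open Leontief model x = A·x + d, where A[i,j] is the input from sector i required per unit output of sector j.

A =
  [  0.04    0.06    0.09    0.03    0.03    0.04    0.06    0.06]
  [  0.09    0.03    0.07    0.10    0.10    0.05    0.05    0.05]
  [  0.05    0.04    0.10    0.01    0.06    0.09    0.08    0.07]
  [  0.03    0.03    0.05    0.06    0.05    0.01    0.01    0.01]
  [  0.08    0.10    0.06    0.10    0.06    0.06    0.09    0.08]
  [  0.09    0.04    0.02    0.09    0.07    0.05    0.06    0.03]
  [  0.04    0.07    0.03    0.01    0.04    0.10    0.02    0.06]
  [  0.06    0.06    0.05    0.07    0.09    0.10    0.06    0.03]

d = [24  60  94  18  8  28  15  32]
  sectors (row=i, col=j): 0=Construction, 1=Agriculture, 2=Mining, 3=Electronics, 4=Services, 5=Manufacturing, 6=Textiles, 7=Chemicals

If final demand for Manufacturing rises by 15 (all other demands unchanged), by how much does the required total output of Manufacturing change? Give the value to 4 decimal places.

16.4408

Form M = I − A:
  [  0.96   -0.06   -0.09   -0.03   -0.03   -0.04   -0.06   -0.06]
  [ -0.09    0.97   -0.07   -0.10   -0.10   -0.05   -0.05   -0.05]
  [ -0.05   -0.04    0.90   -0.01   -0.06   -0.09   -0.08   -0.07]
  [ -0.03   -0.03   -0.05    0.94   -0.05   -0.01   -0.01   -0.01]
  [ -0.08   -0.10   -0.06   -0.10    0.94   -0.06   -0.09   -0.08]
  [ -0.09   -0.04   -0.02   -0.09   -0.07    0.95   -0.06   -0.03]
  [ -0.04   -0.07   -0.03   -0.01   -0.04   -0.10    0.98   -0.06]
  [ -0.06   -0.06   -0.05   -0.07   -0.09   -0.10   -0.06    0.97]
Leontief inverse L = M⁻¹:
  [  1.0859    0.1003    0.1365    0.0722    0.0784    0.0908    0.1023    0.0985]
  [  0.1473    1.0847    0.1298    0.1572    0.1587    0.1086    0.1038    0.0989]
  [  0.1080    0.0918    1.1549    0.0630    0.1187    0.1535    0.1338    0.1182]
  [  0.0566    0.0545    0.0793    1.0869    0.0778    0.0363    0.0352    0.0330]
  [  0.1481    0.1608    0.1274    0.1677    1.1317    0.1300    0.1495    0.1350]
  [  0.1368    0.0844    0.0673    0.1377    0.1175    1.0961    0.1017    0.0690]
  [  0.0860    0.1070    0.0695    0.0560    0.0863    0.1433    1.0598    0.0935]
  [  0.1191    0.1122    0.1048    0.1291    0.1489    0.1568    0.1121    1.0770]
Total output x = L · d:
  x_0 = 1.0859·24 + 0.1003·60 + 0.1365·94 + 0.0722·18 + 0.0784·8 + 0.0908·28 + 0.1023·15 + 0.0985·32 = 54.0751
  x_1 = 0.1473·24 + 1.0847·60 + 0.1298·94 + 0.1572·18 + 0.1587·8 + 0.1086·28 + 0.1038·15 + 0.0989·32 = 92.6782
  x_2 = 0.1080·24 + 0.0918·60 + 1.1549·94 + 0.0630·18 + 0.1187·8 + 0.1535·28 + 0.1338·15 + 0.1182·32 = 128.8300
  x_3 = 0.0566·24 + 0.0545·60 + 0.0793·94 + 1.0869·18 + 0.0778·8 + 0.0363·28 + 0.0352·15 + 0.0330·32 = 34.8649
  x_4 = 0.1481·24 + 0.1608·60 + 0.1274·94 + 0.1677·18 + 1.1317·8 + 0.1300·28 + 0.1495·15 + 0.1350·32 = 47.4531
  x_5 = 0.1368·24 + 0.0844·60 + 0.0673·94 + 0.1377·18 + 0.1175·8 + 1.0961·28 + 0.1017·15 + 0.0690·32 = 52.5176
  x_6 = 0.0860·24 + 0.1070·60 + 0.0695·94 + 0.0560·18 + 0.0863·8 + 0.1433·28 + 1.0598·15 + 0.0935·32 = 39.6157
  x_7 = 0.1191·24 + 0.1122·60 + 0.1048·94 + 0.1291·18 + 0.1489·8 + 0.1568·28 + 0.1121·15 + 1.0770·32 = 63.4915
Δx_5 = L[5,5] · Δd_5 = 1.0961 · 15 = 16.4408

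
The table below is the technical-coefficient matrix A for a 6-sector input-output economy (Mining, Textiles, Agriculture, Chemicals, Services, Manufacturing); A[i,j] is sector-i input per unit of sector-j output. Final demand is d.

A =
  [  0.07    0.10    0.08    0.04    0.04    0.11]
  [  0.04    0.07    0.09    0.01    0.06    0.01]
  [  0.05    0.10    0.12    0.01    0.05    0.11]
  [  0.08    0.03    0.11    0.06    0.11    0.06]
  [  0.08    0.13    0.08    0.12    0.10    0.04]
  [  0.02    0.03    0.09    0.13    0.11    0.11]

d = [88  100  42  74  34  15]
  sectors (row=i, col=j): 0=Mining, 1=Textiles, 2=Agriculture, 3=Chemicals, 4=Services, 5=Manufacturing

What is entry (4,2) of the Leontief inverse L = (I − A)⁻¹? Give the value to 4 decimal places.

L[4,2] = 0.1729

Form M = I − A:
  [  0.93   -0.10   -0.08   -0.04   -0.04   -0.11]
  [ -0.04    0.93   -0.09   -0.01   -0.06   -0.01]
  [ -0.05   -0.10    0.88   -0.01   -0.05   -0.11]
  [ -0.08   -0.03   -0.11    0.94   -0.11   -0.06]
  [ -0.08   -0.13   -0.08   -0.12    0.90   -0.04]
  [ -0.02   -0.03   -0.09   -0.13   -0.11    0.89]
Leontief inverse L = M⁻¹:
  [  1.1100    0.1581    0.1542    0.0865    0.0996    0.1683]
  [  0.0673    1.1130    0.1374    0.0344    0.0944    0.0444]
  [  0.0889    0.1605    1.1949    0.0554    0.1085    0.1691]
  [  0.1276    0.0981    0.1889    1.1115    0.1736    0.1230]
  [  0.1365    0.2065    0.1729    0.1743    1.1747    0.1051]
  [  0.0717    0.0971    0.1779    0.1926    0.1869    1.1769]
Total output x = L · d:
  x_0 = 1.1100·88 + 0.1581·100 + 0.1542·42 + 0.0865·74 + 0.0996·34 + 0.1683·15 = 132.2765
  x_1 = 0.0673·88 + 1.1130·100 + 0.1374·42 + 0.0344·74 + 0.0944·34 + 0.0444·15 = 129.4115
  x_2 = 0.0889·88 + 0.1605·100 + 1.1949·42 + 0.0554·74 + 0.1085·34 + 0.1691·15 = 84.3805
  x_3 = 0.1276·88 + 0.0981·100 + 0.1889·42 + 1.1115·74 + 0.1736·34 + 0.1230·15 = 118.9668
  x_4 = 0.1365·88 + 0.2065·100 + 0.1729·42 + 0.1743·74 + 1.1747·34 + 0.1051·15 = 94.3360
  x_5 = 0.0717·88 + 0.0971·100 + 0.1779·42 + 0.1926·74 + 0.1869·34 + 1.1769·15 = 61.7582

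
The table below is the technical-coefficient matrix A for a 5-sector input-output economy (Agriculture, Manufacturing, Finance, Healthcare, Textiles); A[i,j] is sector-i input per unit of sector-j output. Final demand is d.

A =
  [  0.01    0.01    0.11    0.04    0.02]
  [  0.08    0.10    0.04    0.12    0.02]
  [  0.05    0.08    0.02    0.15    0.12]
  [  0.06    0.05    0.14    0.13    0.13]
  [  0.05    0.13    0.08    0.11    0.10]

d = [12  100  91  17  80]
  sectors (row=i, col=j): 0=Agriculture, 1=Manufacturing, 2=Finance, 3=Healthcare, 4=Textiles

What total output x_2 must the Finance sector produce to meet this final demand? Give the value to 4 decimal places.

132.0399

Form M = I − A:
  [  0.99   -0.01   -0.11   -0.04   -0.02]
  [ -0.08    0.90   -0.04   -0.12   -0.02]
  [ -0.05   -0.08    0.98   -0.15   -0.12]
  [ -0.06   -0.05   -0.14    0.87   -0.13]
  [ -0.05   -0.13   -0.08   -0.11    0.90]
Leontief inverse L = M⁻¹:
  [  1.0273    0.0354    0.1328    0.0817    0.0531]
  [  0.1115    1.1405    0.0912    0.1866    0.0669]
  [  0.0892    0.1368    1.0843    0.2331    0.1833]
  [  0.1057    0.1189    0.2102    1.2336    0.2112]
  [  0.0940    0.1934    0.1426    0.2030    1.1658]
Total output x = L · d:
  x_0 = 1.0273·12 + 0.0354·100 + 0.1328·91 + 0.0817·17 + 0.0531·80 = 33.5918
  x_1 = 0.1115·12 + 1.1405·100 + 0.0912·91 + 0.1866·17 + 0.0669·80 = 132.2117
  x_2 = 0.0892·12 + 0.1368·100 + 1.0843·91 + 0.2331·17 + 0.1833·80 = 132.0399
  x_3 = 0.1057·12 + 0.1189·100 + 0.2102·91 + 1.2336·17 + 0.2112·80 = 70.1528
  x_4 = 0.0940·12 + 0.1934·100 + 0.1426·91 + 0.2030·17 + 1.1658·80 = 130.1635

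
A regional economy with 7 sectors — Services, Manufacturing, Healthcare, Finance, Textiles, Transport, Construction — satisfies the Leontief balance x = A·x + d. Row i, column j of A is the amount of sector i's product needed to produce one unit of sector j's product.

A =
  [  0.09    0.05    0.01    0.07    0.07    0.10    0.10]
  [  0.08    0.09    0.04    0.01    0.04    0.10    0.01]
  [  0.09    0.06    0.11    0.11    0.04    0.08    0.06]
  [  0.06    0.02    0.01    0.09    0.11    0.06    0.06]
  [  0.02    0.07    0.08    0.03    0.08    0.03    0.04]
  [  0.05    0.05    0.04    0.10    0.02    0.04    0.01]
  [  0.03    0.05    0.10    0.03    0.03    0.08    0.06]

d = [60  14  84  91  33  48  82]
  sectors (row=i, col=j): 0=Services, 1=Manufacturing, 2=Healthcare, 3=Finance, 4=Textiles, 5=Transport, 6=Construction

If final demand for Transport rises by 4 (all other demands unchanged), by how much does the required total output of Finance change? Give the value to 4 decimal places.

Form M = I − A:
  [  0.91   -0.05   -0.01   -0.07   -0.07   -0.10   -0.10]
  [ -0.08    0.91   -0.04   -0.01   -0.04   -0.10   -0.01]
  [ -0.09   -0.06    0.89   -0.11   -0.04   -0.08   -0.06]
  [ -0.06   -0.02   -0.01    0.91   -0.11   -0.06   -0.06]
  [ -0.02   -0.07   -0.08   -0.03    0.92   -0.03   -0.04]
  [ -0.05   -0.05   -0.04   -0.10   -0.02    0.96   -0.01]
  [ -0.03   -0.05   -0.10   -0.03   -0.03   -0.08    0.94]
Leontief inverse L = M⁻¹:
  [  1.1357    0.0934    0.0513    0.1200    0.1150    0.1550    0.1393]
  [  0.1199    1.1266    0.0696    0.0494    0.0714    0.1440    0.0369]
  [  0.1496    0.1097    1.1594    0.1756    0.0943    0.1465    0.1079]
  [  0.0961    0.0556    0.0451    1.1318    0.1523    0.1028    0.0935]
  [  0.0557    0.1054    0.1168    0.0662    1.1125    0.0710    0.0668]
  [  0.0835    0.0770    0.0632    0.1362    0.0533    1.0768    0.0362]
  [  0.0705    0.0863    0.1392    0.0750    0.0624    0.1254    1.0899]
Total output x = L · d:
  x_0 = 1.1357·60 + 0.0934·14 + 0.0513·84 + 0.1200·91 + 0.1150·33 + 0.1550·48 + 0.1393·82 = 107.3342
  x_1 = 0.1199·60 + 1.1266·14 + 0.0696·84 + 0.0494·91 + 0.0714·33 + 0.1440·48 + 0.0369·82 = 45.5997
  x_2 = 0.1496·60 + 0.1097·14 + 1.1594·84 + 0.1756·91 + 0.0943·33 + 0.1465·48 + 0.1079·82 = 142.8670
  x_3 = 0.0961·60 + 0.0556·14 + 0.0451·84 + 1.1318·91 + 0.1523·33 + 0.1028·48 + 0.0935·82 = 130.9513
  x_4 = 0.0557·60 + 0.1054·14 + 0.1168·84 + 0.0662·91 + 1.1125·33 + 0.0710·48 + 0.0668·82 = 66.2596
  x_5 = 0.0835·60 + 0.0770·14 + 0.0632·84 + 0.1362·91 + 0.0533·33 + 1.0768·48 + 0.0362·82 = 80.2039
  x_6 = 0.0705·60 + 0.0863·14 + 0.1392·84 + 0.0750·91 + 0.0624·33 + 0.1254·48 + 1.0899·82 = 121.4036
Δx_3 = L[3,5] · Δd_5 = 0.1028 · 4 = 0.4114

0.4114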